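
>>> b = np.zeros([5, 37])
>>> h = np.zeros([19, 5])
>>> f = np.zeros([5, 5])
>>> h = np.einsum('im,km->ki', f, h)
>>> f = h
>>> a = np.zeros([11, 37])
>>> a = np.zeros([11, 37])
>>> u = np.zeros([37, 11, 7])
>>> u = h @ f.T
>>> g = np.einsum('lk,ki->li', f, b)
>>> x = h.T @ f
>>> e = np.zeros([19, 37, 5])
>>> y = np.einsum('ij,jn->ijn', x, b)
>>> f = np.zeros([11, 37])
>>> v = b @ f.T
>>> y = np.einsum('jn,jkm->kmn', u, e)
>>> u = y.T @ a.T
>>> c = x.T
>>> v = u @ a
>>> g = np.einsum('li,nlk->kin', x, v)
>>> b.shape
(5, 37)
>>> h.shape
(19, 5)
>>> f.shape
(11, 37)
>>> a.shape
(11, 37)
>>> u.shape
(19, 5, 11)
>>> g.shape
(37, 5, 19)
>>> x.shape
(5, 5)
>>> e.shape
(19, 37, 5)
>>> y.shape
(37, 5, 19)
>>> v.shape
(19, 5, 37)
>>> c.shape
(5, 5)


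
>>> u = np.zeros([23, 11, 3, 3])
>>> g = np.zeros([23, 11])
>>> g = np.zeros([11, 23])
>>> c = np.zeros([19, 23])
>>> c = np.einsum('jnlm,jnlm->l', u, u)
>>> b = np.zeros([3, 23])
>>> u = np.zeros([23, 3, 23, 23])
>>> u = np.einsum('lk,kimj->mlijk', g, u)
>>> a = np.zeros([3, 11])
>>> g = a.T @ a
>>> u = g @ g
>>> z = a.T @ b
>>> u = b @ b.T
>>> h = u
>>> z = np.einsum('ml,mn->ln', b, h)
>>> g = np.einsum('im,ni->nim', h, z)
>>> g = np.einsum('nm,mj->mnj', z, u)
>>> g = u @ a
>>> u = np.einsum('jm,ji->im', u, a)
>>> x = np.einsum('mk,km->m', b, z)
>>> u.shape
(11, 3)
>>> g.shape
(3, 11)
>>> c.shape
(3,)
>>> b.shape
(3, 23)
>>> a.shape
(3, 11)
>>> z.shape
(23, 3)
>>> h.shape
(3, 3)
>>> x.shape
(3,)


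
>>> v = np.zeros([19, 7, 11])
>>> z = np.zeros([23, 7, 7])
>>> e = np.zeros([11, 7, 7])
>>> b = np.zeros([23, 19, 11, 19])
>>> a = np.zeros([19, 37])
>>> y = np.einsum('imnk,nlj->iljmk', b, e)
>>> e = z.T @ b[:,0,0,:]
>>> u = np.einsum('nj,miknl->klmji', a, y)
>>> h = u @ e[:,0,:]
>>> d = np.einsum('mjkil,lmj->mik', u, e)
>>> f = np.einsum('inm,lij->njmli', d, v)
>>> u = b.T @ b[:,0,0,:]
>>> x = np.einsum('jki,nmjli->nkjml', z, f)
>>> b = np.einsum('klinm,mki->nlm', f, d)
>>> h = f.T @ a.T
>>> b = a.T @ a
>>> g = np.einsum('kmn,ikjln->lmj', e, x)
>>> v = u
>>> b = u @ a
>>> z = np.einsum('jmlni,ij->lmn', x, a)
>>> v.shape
(19, 11, 19, 19)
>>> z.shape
(23, 7, 11)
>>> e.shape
(7, 7, 19)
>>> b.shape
(19, 11, 19, 37)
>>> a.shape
(19, 37)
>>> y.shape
(23, 7, 7, 19, 19)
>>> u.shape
(19, 11, 19, 19)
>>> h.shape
(7, 19, 23, 11, 19)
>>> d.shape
(7, 37, 23)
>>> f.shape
(37, 11, 23, 19, 7)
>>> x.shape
(37, 7, 23, 11, 19)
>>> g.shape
(11, 7, 23)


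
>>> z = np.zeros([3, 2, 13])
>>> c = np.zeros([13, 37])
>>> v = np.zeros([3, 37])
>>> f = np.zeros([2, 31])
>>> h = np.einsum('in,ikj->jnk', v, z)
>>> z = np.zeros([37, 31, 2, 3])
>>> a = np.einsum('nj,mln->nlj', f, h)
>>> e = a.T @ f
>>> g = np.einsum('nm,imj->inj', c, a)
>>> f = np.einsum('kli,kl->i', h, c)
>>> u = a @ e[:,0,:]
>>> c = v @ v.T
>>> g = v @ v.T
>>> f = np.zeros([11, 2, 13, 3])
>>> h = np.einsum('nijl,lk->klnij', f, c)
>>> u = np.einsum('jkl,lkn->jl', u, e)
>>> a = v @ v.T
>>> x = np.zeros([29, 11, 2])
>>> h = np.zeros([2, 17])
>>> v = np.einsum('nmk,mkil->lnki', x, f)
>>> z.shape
(37, 31, 2, 3)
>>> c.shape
(3, 3)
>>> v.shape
(3, 29, 2, 13)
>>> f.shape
(11, 2, 13, 3)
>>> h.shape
(2, 17)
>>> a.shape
(3, 3)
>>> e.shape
(31, 37, 31)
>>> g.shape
(3, 3)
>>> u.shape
(2, 31)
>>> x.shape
(29, 11, 2)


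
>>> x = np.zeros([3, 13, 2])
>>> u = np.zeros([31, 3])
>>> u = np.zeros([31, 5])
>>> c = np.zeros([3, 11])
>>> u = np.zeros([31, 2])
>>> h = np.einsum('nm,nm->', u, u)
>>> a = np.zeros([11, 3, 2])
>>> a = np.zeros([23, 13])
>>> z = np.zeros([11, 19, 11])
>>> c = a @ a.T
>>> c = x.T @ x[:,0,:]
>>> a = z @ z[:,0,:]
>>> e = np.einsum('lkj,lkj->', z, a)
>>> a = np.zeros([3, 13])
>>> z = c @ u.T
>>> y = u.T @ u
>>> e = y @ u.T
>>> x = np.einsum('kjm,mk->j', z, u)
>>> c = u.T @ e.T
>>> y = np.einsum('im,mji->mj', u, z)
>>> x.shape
(13,)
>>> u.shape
(31, 2)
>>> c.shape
(2, 2)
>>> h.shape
()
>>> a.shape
(3, 13)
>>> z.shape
(2, 13, 31)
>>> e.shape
(2, 31)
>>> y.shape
(2, 13)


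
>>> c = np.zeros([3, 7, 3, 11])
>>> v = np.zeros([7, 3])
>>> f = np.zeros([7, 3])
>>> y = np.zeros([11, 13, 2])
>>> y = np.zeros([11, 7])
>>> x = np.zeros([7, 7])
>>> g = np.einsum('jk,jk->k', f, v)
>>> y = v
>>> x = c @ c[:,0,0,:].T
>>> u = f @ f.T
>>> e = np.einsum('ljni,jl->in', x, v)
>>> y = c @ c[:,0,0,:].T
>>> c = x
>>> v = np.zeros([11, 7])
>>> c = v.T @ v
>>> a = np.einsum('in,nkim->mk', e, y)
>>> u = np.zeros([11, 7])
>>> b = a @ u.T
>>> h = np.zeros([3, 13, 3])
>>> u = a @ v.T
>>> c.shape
(7, 7)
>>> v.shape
(11, 7)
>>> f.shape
(7, 3)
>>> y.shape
(3, 7, 3, 3)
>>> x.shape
(3, 7, 3, 3)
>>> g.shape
(3,)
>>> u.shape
(3, 11)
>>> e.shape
(3, 3)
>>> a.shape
(3, 7)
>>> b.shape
(3, 11)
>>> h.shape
(3, 13, 3)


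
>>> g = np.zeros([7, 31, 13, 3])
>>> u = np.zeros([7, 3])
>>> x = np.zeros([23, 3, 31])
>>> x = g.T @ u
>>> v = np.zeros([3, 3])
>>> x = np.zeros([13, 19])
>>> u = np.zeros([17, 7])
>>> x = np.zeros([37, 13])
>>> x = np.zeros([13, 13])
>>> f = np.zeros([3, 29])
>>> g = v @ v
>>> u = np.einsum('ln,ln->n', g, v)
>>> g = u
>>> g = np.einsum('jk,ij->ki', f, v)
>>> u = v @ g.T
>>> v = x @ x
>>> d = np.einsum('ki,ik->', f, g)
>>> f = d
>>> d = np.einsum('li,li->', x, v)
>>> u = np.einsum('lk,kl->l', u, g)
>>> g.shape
(29, 3)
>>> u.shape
(3,)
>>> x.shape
(13, 13)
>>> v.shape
(13, 13)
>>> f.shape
()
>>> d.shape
()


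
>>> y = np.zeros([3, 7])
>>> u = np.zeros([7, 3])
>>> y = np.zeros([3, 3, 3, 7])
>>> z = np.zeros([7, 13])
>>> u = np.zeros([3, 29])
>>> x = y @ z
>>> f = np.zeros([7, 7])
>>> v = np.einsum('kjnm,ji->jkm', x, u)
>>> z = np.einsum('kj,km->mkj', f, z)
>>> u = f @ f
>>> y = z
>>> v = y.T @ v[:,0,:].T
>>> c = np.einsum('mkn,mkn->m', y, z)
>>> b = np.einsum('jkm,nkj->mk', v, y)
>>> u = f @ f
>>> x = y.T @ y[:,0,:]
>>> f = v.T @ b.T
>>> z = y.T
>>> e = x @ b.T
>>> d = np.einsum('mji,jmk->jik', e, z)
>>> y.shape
(13, 7, 7)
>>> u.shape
(7, 7)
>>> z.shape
(7, 7, 13)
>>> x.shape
(7, 7, 7)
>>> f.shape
(3, 7, 3)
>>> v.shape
(7, 7, 3)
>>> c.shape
(13,)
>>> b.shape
(3, 7)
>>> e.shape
(7, 7, 3)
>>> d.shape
(7, 3, 13)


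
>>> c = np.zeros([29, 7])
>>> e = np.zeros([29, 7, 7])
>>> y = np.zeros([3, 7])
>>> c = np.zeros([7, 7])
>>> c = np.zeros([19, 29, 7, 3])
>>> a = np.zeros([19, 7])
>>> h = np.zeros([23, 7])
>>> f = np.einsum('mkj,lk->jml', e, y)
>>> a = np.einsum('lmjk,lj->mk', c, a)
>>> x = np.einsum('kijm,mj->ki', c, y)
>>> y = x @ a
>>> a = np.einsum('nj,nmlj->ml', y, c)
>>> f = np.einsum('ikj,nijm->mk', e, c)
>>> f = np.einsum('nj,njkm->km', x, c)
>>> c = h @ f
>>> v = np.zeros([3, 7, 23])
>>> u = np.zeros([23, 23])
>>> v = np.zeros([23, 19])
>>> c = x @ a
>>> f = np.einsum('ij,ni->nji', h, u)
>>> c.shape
(19, 7)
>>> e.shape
(29, 7, 7)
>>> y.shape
(19, 3)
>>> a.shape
(29, 7)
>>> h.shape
(23, 7)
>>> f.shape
(23, 7, 23)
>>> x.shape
(19, 29)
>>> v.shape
(23, 19)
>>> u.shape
(23, 23)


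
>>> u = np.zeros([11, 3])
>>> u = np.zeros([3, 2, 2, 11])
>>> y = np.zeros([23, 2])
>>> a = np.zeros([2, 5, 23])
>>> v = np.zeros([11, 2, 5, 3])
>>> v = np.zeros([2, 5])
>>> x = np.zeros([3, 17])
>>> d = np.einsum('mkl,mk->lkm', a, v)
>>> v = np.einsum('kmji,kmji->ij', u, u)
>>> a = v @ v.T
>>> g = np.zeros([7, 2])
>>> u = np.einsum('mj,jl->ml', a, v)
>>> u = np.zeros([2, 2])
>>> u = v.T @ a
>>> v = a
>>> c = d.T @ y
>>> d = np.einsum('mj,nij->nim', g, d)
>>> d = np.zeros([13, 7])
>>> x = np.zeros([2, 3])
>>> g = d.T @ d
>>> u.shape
(2, 11)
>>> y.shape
(23, 2)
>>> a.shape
(11, 11)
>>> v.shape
(11, 11)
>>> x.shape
(2, 3)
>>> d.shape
(13, 7)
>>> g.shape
(7, 7)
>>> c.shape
(2, 5, 2)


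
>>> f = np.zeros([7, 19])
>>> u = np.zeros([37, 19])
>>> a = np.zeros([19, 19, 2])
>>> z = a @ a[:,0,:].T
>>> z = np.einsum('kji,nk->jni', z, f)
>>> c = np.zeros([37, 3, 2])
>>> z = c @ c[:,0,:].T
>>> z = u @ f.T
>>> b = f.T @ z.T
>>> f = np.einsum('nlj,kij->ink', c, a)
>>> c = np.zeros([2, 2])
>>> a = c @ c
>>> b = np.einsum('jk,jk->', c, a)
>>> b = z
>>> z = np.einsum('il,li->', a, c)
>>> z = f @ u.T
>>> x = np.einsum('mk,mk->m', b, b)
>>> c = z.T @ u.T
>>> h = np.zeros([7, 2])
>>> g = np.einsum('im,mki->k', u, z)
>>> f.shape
(19, 37, 19)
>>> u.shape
(37, 19)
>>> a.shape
(2, 2)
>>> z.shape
(19, 37, 37)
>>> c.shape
(37, 37, 37)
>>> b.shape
(37, 7)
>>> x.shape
(37,)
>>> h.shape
(7, 2)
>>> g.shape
(37,)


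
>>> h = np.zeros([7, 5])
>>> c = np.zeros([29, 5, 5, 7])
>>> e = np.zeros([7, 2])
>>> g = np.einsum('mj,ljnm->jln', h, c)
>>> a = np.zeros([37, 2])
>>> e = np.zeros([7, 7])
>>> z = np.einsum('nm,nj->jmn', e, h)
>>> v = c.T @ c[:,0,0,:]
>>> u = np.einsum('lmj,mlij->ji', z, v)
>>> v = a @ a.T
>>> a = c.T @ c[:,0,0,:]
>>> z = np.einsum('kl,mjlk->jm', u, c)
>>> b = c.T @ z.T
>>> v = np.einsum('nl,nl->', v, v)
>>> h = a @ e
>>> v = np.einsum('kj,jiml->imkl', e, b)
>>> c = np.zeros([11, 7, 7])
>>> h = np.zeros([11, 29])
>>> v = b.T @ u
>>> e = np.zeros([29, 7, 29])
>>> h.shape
(11, 29)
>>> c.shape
(11, 7, 7)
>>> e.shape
(29, 7, 29)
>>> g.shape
(5, 29, 5)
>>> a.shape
(7, 5, 5, 7)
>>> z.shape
(5, 29)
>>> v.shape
(5, 5, 5, 5)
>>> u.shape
(7, 5)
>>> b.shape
(7, 5, 5, 5)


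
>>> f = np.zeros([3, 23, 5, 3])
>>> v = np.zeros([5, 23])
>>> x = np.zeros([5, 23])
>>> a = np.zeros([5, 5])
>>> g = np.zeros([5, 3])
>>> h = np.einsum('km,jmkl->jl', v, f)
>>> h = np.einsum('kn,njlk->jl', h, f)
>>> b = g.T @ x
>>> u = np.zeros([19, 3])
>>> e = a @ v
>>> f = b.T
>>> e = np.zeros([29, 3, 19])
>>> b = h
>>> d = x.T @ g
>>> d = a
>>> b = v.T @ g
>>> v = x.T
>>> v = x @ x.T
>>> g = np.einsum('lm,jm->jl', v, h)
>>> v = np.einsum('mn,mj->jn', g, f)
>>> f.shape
(23, 3)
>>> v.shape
(3, 5)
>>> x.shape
(5, 23)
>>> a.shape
(5, 5)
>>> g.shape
(23, 5)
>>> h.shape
(23, 5)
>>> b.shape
(23, 3)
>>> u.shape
(19, 3)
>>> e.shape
(29, 3, 19)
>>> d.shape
(5, 5)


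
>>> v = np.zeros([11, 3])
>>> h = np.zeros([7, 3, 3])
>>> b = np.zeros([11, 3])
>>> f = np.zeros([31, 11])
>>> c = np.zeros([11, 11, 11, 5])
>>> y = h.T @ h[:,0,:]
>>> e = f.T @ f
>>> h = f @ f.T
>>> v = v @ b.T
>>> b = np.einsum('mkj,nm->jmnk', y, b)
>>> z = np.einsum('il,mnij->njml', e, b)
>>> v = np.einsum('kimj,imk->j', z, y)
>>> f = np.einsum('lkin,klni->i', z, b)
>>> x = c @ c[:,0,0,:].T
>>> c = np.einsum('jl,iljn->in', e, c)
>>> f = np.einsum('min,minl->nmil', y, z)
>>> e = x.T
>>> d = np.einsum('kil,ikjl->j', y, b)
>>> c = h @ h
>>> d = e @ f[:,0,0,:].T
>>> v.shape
(11,)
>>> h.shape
(31, 31)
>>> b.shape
(3, 3, 11, 3)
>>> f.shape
(3, 3, 3, 11)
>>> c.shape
(31, 31)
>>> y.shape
(3, 3, 3)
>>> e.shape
(11, 11, 11, 11)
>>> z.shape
(3, 3, 3, 11)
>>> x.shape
(11, 11, 11, 11)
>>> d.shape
(11, 11, 11, 3)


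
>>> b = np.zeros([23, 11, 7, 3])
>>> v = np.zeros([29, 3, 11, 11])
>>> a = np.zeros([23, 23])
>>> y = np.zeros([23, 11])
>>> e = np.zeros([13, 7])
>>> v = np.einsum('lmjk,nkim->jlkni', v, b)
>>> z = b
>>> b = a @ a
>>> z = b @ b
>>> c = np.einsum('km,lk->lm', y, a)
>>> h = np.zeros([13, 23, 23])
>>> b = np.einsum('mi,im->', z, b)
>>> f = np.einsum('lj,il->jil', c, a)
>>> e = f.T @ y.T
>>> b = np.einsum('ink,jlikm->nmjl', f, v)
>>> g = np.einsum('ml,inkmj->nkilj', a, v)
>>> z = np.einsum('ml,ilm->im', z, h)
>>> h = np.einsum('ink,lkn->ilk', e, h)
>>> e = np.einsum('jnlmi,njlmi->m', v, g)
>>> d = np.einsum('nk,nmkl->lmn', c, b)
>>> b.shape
(23, 7, 11, 29)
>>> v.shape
(11, 29, 11, 23, 7)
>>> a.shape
(23, 23)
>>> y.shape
(23, 11)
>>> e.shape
(23,)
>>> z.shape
(13, 23)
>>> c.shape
(23, 11)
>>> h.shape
(23, 13, 23)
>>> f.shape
(11, 23, 23)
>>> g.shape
(29, 11, 11, 23, 7)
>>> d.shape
(29, 7, 23)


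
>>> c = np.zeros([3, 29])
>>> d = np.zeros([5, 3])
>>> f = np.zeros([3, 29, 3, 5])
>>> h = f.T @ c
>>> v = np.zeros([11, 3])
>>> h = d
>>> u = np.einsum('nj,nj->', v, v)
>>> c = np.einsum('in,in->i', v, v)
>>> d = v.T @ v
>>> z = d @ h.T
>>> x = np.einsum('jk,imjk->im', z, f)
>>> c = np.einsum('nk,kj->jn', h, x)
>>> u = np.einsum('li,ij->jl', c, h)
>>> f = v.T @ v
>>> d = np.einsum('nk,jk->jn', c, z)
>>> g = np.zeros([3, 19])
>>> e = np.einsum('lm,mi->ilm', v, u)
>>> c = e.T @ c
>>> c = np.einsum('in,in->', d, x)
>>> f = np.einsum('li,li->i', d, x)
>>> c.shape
()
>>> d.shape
(3, 29)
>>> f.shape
(29,)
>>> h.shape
(5, 3)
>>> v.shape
(11, 3)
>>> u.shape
(3, 29)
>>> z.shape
(3, 5)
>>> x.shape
(3, 29)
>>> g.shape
(3, 19)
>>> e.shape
(29, 11, 3)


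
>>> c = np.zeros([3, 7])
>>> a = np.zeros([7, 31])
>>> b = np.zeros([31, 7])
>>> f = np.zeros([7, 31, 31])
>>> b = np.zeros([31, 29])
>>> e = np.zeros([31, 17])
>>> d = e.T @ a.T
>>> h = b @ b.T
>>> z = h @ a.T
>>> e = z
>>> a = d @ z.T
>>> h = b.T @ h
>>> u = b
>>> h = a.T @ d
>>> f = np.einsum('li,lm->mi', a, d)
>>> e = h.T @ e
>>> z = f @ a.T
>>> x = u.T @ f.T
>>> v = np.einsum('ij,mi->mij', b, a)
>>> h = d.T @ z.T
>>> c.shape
(3, 7)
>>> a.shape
(17, 31)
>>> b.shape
(31, 29)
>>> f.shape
(7, 31)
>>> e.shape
(7, 7)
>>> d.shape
(17, 7)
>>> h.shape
(7, 7)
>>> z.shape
(7, 17)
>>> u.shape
(31, 29)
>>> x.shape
(29, 7)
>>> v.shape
(17, 31, 29)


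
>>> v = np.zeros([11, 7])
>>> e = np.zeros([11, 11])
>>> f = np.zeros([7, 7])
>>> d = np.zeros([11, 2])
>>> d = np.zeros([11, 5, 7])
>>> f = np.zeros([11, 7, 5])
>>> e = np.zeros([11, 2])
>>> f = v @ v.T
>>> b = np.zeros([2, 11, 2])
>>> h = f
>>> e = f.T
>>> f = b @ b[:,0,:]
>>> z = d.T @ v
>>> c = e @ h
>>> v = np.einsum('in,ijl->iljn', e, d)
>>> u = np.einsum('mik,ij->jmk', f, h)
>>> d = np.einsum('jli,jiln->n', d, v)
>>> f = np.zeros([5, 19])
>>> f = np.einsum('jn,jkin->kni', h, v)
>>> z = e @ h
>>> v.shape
(11, 7, 5, 11)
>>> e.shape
(11, 11)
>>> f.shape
(7, 11, 5)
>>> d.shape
(11,)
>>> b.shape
(2, 11, 2)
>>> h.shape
(11, 11)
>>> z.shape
(11, 11)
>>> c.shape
(11, 11)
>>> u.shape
(11, 2, 2)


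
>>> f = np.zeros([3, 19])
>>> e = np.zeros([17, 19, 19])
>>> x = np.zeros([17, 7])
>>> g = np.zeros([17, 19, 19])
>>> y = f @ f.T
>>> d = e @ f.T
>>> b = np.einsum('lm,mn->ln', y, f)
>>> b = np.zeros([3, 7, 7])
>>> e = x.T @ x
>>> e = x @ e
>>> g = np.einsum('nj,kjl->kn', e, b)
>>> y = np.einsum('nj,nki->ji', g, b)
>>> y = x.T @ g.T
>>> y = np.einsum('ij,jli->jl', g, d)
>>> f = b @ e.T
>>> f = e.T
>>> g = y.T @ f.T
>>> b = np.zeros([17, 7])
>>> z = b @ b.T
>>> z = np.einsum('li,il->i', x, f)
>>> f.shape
(7, 17)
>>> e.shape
(17, 7)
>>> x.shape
(17, 7)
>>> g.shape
(19, 7)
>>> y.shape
(17, 19)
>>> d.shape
(17, 19, 3)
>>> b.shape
(17, 7)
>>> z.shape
(7,)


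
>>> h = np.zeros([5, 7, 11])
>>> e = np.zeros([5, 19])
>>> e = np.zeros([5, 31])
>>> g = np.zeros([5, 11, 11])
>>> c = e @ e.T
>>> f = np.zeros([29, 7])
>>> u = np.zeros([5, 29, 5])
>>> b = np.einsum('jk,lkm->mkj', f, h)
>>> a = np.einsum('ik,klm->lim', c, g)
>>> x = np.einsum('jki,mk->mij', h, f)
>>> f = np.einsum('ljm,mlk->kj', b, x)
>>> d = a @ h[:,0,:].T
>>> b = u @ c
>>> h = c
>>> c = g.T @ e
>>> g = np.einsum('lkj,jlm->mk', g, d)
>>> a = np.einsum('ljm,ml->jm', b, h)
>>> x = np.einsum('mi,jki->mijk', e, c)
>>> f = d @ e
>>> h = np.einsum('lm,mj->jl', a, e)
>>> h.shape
(31, 29)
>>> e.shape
(5, 31)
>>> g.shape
(5, 11)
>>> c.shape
(11, 11, 31)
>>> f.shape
(11, 5, 31)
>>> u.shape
(5, 29, 5)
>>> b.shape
(5, 29, 5)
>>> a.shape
(29, 5)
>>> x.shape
(5, 31, 11, 11)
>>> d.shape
(11, 5, 5)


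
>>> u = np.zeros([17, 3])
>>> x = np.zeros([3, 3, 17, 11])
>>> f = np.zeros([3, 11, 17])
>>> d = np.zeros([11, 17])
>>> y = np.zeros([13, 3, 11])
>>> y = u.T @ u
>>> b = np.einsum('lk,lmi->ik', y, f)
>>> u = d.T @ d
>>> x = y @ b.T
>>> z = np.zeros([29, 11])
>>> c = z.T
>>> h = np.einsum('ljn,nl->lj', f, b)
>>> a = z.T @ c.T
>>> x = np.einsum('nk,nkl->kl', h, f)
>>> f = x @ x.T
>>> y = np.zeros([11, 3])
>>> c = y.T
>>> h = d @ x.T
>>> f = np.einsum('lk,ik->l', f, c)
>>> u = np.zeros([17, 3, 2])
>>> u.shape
(17, 3, 2)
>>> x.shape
(11, 17)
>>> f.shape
(11,)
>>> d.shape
(11, 17)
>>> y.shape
(11, 3)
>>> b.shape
(17, 3)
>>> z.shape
(29, 11)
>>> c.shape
(3, 11)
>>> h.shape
(11, 11)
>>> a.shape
(11, 11)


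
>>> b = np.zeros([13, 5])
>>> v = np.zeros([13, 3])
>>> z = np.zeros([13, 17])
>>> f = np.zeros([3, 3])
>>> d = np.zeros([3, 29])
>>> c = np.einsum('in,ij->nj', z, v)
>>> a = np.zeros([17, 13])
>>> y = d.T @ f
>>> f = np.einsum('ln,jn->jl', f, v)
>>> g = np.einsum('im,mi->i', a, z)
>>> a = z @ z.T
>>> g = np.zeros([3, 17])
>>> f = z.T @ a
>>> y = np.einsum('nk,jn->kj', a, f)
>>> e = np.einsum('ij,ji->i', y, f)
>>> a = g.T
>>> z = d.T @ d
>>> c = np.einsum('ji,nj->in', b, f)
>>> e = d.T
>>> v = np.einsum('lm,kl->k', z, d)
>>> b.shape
(13, 5)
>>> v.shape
(3,)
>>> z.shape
(29, 29)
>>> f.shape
(17, 13)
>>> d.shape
(3, 29)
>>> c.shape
(5, 17)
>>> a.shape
(17, 3)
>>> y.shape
(13, 17)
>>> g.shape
(3, 17)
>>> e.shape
(29, 3)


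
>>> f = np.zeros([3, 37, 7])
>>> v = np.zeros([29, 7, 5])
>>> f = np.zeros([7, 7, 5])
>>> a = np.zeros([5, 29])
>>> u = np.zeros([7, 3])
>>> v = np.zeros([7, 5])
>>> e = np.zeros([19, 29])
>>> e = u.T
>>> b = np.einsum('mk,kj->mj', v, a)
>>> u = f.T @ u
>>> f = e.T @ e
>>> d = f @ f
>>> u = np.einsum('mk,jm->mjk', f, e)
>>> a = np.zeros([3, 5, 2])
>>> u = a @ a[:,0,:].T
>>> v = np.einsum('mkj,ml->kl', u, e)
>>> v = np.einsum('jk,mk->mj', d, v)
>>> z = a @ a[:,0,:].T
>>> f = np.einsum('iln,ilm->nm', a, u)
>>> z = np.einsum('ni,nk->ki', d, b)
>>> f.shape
(2, 3)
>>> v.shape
(5, 7)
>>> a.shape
(3, 5, 2)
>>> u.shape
(3, 5, 3)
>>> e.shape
(3, 7)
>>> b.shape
(7, 29)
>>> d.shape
(7, 7)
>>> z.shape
(29, 7)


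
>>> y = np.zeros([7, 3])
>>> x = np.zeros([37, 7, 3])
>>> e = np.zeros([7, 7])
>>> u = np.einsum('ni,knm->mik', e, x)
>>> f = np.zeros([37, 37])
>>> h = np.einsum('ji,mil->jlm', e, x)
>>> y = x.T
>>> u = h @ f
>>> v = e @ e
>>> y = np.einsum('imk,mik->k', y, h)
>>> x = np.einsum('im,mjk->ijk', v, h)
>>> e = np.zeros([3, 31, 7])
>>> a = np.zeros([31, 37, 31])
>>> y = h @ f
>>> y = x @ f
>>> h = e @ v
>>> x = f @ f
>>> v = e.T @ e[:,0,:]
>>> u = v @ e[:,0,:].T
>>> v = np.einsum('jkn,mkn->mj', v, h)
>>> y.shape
(7, 3, 37)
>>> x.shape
(37, 37)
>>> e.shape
(3, 31, 7)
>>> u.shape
(7, 31, 3)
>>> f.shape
(37, 37)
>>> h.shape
(3, 31, 7)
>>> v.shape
(3, 7)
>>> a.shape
(31, 37, 31)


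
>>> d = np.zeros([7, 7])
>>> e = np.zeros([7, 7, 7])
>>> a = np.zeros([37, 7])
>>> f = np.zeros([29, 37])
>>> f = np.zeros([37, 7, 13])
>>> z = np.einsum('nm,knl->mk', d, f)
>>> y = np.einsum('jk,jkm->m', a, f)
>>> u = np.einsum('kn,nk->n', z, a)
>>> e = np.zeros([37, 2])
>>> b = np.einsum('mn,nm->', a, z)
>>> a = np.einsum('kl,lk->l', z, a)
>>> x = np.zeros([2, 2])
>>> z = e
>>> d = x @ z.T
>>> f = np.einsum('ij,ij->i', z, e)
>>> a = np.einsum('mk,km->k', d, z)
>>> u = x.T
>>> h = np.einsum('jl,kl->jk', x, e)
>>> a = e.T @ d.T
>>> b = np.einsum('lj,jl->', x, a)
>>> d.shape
(2, 37)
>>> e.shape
(37, 2)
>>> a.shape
(2, 2)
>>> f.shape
(37,)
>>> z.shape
(37, 2)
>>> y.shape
(13,)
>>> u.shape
(2, 2)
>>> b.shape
()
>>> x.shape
(2, 2)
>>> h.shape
(2, 37)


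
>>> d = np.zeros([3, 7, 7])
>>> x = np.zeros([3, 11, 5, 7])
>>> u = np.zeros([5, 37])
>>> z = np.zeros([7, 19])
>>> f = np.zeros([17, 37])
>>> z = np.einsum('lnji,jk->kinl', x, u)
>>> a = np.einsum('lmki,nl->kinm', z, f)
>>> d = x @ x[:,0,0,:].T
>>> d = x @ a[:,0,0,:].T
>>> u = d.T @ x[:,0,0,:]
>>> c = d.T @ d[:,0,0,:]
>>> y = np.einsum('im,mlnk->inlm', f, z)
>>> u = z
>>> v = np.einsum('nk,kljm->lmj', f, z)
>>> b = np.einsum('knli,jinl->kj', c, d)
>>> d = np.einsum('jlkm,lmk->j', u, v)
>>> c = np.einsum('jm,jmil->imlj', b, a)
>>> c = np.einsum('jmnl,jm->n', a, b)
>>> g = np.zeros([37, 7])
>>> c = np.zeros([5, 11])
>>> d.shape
(37,)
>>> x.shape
(3, 11, 5, 7)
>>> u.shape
(37, 7, 11, 3)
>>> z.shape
(37, 7, 11, 3)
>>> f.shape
(17, 37)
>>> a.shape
(11, 3, 17, 7)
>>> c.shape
(5, 11)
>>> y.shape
(17, 11, 7, 37)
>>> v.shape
(7, 3, 11)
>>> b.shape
(11, 3)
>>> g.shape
(37, 7)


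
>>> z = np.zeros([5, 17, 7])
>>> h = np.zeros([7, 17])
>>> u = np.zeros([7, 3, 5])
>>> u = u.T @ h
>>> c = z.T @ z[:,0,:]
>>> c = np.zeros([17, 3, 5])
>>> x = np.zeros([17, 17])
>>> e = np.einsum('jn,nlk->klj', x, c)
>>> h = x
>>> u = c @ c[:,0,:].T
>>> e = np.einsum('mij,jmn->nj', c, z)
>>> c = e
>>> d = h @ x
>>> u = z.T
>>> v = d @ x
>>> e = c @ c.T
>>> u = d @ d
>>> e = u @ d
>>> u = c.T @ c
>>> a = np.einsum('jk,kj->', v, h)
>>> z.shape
(5, 17, 7)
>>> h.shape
(17, 17)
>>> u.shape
(5, 5)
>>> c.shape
(7, 5)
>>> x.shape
(17, 17)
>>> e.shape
(17, 17)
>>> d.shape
(17, 17)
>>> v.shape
(17, 17)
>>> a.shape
()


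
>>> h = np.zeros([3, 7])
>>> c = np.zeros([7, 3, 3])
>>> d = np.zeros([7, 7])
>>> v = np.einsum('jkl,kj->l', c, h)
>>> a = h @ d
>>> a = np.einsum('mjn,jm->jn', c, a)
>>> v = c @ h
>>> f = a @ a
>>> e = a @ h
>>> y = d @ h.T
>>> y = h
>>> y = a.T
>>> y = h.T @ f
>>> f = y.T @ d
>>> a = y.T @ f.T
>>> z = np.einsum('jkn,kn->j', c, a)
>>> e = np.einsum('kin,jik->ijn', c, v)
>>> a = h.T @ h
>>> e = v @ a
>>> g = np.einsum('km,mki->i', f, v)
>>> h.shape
(3, 7)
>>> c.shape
(7, 3, 3)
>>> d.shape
(7, 7)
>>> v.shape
(7, 3, 7)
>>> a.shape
(7, 7)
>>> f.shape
(3, 7)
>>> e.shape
(7, 3, 7)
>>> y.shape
(7, 3)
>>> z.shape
(7,)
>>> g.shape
(7,)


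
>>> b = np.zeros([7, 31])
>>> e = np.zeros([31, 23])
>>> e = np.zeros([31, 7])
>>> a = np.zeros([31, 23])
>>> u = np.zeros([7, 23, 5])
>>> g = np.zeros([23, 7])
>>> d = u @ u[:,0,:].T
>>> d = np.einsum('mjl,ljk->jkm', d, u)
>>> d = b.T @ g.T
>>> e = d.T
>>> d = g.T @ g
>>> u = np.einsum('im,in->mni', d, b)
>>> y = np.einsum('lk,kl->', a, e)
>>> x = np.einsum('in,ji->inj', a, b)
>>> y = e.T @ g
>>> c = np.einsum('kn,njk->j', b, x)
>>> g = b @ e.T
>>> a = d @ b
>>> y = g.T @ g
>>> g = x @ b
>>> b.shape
(7, 31)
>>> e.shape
(23, 31)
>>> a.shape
(7, 31)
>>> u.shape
(7, 31, 7)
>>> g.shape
(31, 23, 31)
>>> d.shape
(7, 7)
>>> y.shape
(23, 23)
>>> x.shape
(31, 23, 7)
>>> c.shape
(23,)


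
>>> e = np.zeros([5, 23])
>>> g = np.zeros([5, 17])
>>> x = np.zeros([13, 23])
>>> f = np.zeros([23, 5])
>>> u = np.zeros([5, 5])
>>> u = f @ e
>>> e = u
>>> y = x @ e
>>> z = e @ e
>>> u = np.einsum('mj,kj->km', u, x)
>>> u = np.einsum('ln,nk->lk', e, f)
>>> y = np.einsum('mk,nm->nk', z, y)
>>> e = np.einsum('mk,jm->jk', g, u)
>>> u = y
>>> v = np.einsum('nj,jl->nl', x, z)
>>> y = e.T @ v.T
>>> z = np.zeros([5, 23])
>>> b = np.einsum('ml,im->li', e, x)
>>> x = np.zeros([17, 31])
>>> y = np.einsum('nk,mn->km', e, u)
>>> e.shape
(23, 17)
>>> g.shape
(5, 17)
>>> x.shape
(17, 31)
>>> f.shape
(23, 5)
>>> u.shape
(13, 23)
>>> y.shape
(17, 13)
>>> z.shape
(5, 23)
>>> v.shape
(13, 23)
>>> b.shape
(17, 13)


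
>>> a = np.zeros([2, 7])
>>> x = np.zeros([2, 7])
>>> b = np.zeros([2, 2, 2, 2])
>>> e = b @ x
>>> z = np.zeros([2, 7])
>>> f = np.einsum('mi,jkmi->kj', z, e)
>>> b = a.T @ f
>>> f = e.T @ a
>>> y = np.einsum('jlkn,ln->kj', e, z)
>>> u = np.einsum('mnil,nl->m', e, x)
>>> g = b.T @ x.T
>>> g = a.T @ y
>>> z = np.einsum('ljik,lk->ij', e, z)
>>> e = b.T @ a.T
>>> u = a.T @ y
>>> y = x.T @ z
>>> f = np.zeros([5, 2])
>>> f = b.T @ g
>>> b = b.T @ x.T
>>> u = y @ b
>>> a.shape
(2, 7)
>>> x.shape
(2, 7)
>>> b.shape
(2, 2)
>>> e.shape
(2, 2)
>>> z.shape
(2, 2)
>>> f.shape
(2, 2)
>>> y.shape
(7, 2)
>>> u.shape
(7, 2)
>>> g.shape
(7, 2)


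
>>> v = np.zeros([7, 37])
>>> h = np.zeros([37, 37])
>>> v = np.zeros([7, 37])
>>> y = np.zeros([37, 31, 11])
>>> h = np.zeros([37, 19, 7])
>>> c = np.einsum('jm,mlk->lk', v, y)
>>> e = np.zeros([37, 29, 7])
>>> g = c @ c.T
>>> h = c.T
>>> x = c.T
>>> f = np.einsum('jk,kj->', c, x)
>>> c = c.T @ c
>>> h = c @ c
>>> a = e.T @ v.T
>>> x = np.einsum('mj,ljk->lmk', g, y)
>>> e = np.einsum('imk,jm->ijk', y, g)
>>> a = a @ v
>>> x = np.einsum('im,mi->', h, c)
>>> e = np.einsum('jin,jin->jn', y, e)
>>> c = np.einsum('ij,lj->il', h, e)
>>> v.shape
(7, 37)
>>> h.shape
(11, 11)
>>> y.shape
(37, 31, 11)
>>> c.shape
(11, 37)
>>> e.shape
(37, 11)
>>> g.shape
(31, 31)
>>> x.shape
()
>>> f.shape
()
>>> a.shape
(7, 29, 37)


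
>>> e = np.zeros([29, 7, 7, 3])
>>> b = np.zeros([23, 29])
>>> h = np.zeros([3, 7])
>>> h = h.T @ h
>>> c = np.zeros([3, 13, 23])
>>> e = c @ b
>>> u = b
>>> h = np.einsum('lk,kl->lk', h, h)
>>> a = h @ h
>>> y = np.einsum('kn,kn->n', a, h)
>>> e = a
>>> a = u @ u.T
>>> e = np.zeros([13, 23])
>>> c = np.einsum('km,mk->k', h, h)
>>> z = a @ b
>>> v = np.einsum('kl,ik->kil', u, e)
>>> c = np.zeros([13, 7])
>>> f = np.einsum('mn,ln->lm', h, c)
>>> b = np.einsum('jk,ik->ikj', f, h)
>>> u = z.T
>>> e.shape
(13, 23)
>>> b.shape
(7, 7, 13)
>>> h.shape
(7, 7)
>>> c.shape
(13, 7)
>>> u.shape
(29, 23)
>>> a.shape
(23, 23)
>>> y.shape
(7,)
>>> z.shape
(23, 29)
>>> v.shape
(23, 13, 29)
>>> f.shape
(13, 7)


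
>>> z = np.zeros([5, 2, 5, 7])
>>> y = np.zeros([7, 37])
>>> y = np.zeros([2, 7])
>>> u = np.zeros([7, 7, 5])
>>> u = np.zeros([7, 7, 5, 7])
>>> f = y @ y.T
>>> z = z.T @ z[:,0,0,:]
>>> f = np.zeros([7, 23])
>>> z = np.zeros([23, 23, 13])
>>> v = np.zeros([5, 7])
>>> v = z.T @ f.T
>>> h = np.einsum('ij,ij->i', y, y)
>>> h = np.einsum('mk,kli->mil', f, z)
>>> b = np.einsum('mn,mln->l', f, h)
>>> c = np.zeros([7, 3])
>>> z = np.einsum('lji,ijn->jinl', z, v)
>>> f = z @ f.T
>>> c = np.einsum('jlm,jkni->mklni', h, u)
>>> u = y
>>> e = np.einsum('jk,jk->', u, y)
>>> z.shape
(23, 13, 7, 23)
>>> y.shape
(2, 7)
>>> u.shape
(2, 7)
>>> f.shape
(23, 13, 7, 7)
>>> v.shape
(13, 23, 7)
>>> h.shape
(7, 13, 23)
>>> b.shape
(13,)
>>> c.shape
(23, 7, 13, 5, 7)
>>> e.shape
()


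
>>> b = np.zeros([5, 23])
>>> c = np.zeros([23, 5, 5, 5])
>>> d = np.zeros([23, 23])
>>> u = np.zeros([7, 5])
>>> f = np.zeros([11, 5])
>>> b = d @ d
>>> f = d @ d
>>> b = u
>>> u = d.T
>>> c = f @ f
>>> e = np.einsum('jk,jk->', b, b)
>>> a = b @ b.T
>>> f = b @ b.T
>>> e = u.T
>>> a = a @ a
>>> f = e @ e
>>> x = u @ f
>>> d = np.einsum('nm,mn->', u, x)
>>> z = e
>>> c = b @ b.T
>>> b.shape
(7, 5)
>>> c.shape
(7, 7)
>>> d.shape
()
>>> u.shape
(23, 23)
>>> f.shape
(23, 23)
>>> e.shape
(23, 23)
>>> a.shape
(7, 7)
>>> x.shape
(23, 23)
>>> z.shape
(23, 23)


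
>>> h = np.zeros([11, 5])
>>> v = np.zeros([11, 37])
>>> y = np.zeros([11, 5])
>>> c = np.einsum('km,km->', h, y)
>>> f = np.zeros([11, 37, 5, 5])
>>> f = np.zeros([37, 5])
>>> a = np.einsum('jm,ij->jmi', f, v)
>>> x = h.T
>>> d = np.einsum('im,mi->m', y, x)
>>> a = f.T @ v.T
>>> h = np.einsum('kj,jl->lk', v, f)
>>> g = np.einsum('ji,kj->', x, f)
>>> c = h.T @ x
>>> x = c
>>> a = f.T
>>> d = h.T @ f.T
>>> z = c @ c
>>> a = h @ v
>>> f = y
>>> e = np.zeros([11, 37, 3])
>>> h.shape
(5, 11)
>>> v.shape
(11, 37)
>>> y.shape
(11, 5)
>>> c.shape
(11, 11)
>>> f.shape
(11, 5)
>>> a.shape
(5, 37)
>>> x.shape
(11, 11)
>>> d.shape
(11, 37)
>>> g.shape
()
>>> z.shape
(11, 11)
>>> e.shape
(11, 37, 3)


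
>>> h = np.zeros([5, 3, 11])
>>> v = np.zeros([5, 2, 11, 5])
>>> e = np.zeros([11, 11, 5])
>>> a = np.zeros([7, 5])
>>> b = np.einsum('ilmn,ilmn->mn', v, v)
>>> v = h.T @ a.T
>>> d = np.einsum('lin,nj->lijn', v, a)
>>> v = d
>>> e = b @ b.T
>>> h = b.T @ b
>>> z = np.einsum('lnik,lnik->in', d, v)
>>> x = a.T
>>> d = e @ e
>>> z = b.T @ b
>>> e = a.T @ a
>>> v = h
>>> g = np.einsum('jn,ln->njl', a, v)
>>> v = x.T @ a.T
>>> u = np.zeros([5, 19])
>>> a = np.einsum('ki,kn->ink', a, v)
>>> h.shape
(5, 5)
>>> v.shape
(7, 7)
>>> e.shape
(5, 5)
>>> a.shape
(5, 7, 7)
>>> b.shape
(11, 5)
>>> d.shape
(11, 11)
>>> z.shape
(5, 5)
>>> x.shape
(5, 7)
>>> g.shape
(5, 7, 5)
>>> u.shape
(5, 19)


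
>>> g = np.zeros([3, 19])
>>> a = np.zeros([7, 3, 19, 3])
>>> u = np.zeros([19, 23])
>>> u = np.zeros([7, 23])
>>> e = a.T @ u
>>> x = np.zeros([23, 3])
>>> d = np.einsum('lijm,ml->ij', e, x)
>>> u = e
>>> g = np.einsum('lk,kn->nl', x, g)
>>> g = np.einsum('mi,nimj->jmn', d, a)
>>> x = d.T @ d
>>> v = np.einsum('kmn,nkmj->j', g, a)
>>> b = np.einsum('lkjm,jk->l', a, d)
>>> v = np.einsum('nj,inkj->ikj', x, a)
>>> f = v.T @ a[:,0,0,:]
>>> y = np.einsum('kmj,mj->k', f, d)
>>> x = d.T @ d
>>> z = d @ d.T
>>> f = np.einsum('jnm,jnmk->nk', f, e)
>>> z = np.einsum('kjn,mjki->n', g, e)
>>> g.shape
(3, 19, 7)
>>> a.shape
(7, 3, 19, 3)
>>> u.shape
(3, 19, 3, 23)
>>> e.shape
(3, 19, 3, 23)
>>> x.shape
(3, 3)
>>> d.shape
(19, 3)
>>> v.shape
(7, 19, 3)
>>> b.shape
(7,)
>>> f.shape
(19, 23)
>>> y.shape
(3,)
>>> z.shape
(7,)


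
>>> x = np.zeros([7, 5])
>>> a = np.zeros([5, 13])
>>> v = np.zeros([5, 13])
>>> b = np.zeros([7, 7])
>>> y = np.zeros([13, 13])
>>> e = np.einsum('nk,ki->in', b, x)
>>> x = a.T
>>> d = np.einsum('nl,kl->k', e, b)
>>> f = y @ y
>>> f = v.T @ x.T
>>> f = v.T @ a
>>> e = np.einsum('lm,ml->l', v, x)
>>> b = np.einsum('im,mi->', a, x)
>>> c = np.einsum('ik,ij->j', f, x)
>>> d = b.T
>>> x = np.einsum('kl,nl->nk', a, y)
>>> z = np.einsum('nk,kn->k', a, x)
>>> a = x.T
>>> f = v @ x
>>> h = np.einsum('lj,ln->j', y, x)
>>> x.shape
(13, 5)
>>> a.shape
(5, 13)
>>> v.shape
(5, 13)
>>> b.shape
()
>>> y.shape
(13, 13)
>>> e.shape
(5,)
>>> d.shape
()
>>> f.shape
(5, 5)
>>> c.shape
(5,)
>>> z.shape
(13,)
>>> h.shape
(13,)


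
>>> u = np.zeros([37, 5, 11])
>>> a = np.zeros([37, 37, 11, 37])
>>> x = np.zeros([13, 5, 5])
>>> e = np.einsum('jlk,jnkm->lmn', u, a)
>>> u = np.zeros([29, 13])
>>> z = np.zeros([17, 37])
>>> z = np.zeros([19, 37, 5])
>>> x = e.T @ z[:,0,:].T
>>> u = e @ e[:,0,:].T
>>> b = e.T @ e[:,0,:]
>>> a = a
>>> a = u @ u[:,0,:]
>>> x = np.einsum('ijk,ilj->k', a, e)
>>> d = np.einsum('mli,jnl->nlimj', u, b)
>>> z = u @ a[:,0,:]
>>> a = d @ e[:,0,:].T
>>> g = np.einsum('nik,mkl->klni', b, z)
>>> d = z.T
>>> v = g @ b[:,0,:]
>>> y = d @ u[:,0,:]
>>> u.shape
(5, 37, 5)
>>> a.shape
(37, 37, 5, 5, 5)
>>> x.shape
(5,)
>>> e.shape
(5, 37, 37)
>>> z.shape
(5, 37, 5)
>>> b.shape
(37, 37, 37)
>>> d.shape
(5, 37, 5)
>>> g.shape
(37, 5, 37, 37)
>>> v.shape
(37, 5, 37, 37)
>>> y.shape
(5, 37, 5)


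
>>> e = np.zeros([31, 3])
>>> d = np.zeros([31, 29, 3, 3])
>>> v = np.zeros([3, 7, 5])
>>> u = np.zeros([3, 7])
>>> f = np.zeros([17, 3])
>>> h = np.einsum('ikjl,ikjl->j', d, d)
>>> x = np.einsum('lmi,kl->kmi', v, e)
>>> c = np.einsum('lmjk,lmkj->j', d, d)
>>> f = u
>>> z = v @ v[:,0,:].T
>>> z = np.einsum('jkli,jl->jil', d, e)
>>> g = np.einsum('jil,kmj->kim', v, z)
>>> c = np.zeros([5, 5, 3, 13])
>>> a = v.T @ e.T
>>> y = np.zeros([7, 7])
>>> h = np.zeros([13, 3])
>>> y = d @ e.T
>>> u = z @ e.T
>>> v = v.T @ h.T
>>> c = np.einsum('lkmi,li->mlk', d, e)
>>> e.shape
(31, 3)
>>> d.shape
(31, 29, 3, 3)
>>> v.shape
(5, 7, 13)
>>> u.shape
(31, 3, 31)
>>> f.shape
(3, 7)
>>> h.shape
(13, 3)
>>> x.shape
(31, 7, 5)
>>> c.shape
(3, 31, 29)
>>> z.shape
(31, 3, 3)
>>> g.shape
(31, 7, 3)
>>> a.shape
(5, 7, 31)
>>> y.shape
(31, 29, 3, 31)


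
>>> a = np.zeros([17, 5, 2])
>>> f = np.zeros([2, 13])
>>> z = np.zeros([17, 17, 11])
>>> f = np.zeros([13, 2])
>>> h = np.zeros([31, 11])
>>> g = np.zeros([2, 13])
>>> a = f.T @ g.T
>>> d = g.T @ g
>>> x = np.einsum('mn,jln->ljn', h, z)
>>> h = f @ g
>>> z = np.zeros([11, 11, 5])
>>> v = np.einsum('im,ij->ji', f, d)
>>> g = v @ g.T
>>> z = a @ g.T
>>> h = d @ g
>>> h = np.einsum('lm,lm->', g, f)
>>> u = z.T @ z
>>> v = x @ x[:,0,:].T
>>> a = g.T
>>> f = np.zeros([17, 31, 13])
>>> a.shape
(2, 13)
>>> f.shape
(17, 31, 13)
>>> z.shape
(2, 13)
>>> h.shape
()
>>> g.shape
(13, 2)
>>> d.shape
(13, 13)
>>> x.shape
(17, 17, 11)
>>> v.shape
(17, 17, 17)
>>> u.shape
(13, 13)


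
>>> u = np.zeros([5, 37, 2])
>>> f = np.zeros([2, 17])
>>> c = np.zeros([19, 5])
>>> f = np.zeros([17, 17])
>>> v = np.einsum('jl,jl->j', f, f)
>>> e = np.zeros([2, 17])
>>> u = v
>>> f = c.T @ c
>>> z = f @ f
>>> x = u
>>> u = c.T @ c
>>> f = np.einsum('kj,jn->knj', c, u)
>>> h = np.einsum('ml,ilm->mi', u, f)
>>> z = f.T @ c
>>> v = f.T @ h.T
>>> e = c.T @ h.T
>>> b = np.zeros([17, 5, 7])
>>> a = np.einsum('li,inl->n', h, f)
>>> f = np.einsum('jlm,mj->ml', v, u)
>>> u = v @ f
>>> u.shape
(5, 5, 5)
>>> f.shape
(5, 5)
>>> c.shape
(19, 5)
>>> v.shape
(5, 5, 5)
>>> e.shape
(5, 5)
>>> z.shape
(5, 5, 5)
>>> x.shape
(17,)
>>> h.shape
(5, 19)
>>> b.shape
(17, 5, 7)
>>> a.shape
(5,)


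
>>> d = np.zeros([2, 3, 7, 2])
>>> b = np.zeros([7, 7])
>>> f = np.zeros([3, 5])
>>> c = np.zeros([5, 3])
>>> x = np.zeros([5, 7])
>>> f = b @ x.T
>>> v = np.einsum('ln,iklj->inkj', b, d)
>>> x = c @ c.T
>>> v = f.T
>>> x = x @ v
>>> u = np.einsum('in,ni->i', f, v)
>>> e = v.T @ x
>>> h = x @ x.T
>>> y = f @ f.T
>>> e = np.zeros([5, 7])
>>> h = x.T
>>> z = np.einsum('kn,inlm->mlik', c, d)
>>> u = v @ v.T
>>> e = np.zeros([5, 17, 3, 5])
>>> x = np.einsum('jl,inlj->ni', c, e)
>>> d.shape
(2, 3, 7, 2)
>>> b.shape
(7, 7)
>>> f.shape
(7, 5)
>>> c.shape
(5, 3)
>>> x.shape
(17, 5)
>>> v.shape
(5, 7)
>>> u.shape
(5, 5)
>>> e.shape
(5, 17, 3, 5)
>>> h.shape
(7, 5)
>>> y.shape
(7, 7)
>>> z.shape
(2, 7, 2, 5)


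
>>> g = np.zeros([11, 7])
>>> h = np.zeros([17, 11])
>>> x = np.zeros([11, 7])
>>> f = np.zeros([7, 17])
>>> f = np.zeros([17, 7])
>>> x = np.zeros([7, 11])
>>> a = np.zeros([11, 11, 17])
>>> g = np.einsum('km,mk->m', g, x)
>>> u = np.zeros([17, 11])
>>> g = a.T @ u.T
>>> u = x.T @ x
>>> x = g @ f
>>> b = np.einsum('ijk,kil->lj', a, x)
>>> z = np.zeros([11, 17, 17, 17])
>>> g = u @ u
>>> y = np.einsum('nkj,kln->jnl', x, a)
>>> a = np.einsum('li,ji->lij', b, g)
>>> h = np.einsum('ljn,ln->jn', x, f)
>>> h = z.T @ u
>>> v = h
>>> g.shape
(11, 11)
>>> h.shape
(17, 17, 17, 11)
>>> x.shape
(17, 11, 7)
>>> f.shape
(17, 7)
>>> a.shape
(7, 11, 11)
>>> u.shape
(11, 11)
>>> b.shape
(7, 11)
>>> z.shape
(11, 17, 17, 17)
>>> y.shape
(7, 17, 11)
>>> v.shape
(17, 17, 17, 11)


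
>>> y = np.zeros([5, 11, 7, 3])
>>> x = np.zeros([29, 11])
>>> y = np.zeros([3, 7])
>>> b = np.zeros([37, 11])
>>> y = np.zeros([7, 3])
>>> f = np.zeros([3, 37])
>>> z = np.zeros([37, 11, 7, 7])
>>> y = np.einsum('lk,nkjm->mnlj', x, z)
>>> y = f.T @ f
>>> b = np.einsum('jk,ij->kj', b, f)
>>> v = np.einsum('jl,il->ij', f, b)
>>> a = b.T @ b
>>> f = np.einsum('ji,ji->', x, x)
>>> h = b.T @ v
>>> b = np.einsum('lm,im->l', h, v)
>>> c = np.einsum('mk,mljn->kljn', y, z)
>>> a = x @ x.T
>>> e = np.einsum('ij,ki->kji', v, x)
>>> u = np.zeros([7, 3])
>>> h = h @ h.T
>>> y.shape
(37, 37)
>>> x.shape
(29, 11)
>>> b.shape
(37,)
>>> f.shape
()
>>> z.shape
(37, 11, 7, 7)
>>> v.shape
(11, 3)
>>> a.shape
(29, 29)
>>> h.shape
(37, 37)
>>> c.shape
(37, 11, 7, 7)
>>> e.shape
(29, 3, 11)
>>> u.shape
(7, 3)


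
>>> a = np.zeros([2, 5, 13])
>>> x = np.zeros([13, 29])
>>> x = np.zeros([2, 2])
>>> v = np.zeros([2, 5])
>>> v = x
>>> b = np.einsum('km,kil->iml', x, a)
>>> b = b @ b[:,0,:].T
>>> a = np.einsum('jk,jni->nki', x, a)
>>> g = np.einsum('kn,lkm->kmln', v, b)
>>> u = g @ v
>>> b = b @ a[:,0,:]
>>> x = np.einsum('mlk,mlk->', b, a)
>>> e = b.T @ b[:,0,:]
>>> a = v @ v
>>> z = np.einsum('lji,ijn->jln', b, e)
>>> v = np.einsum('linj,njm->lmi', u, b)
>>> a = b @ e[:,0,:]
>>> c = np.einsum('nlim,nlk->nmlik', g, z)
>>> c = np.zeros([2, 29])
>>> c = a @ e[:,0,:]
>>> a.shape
(5, 2, 13)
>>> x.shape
()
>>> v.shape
(2, 13, 5)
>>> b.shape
(5, 2, 13)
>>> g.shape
(2, 5, 5, 2)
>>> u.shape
(2, 5, 5, 2)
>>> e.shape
(13, 2, 13)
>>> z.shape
(2, 5, 13)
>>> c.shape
(5, 2, 13)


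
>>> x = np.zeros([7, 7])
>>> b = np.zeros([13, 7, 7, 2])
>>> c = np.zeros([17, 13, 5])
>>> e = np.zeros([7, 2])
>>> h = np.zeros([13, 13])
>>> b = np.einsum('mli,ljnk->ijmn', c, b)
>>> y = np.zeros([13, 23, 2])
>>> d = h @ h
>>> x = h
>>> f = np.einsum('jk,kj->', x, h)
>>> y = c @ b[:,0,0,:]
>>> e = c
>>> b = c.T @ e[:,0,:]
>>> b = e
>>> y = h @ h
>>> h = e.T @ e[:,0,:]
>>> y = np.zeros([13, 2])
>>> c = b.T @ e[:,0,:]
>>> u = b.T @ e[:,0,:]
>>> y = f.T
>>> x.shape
(13, 13)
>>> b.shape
(17, 13, 5)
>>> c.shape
(5, 13, 5)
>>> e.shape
(17, 13, 5)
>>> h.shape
(5, 13, 5)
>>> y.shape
()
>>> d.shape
(13, 13)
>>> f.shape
()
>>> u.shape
(5, 13, 5)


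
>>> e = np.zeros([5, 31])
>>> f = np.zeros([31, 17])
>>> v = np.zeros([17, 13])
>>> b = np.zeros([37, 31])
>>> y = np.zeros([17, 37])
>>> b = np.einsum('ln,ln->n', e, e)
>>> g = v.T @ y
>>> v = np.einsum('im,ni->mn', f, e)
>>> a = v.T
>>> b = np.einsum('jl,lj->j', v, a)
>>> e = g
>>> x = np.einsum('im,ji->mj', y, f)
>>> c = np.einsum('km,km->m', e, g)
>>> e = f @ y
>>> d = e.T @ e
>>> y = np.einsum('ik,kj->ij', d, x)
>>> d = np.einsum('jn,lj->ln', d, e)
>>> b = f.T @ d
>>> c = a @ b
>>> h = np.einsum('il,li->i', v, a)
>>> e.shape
(31, 37)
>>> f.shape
(31, 17)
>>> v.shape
(17, 5)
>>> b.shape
(17, 37)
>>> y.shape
(37, 31)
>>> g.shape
(13, 37)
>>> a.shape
(5, 17)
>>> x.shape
(37, 31)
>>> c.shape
(5, 37)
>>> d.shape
(31, 37)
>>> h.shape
(17,)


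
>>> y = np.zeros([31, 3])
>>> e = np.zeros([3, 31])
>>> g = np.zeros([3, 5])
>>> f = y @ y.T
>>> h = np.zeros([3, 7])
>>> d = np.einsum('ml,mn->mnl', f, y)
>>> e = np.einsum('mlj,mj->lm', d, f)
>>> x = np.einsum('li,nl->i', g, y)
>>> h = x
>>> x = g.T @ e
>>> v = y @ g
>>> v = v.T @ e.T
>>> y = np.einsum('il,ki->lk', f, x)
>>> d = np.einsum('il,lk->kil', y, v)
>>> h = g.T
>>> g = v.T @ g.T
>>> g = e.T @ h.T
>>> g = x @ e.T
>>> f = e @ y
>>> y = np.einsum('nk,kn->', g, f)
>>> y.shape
()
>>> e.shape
(3, 31)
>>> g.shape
(5, 3)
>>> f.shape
(3, 5)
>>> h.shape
(5, 3)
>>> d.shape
(3, 31, 5)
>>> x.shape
(5, 31)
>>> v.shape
(5, 3)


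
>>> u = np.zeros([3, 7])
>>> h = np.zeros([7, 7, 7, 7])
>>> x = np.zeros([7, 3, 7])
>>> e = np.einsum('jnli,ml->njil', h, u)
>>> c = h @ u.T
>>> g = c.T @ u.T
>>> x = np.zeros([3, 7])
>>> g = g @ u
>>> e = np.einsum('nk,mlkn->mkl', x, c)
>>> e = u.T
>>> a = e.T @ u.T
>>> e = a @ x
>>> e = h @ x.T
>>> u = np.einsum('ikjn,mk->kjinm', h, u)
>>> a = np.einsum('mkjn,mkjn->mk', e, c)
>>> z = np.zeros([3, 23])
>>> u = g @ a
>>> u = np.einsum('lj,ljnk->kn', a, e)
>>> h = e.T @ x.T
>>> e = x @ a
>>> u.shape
(3, 7)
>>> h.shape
(3, 7, 7, 3)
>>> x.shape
(3, 7)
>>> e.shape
(3, 7)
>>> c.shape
(7, 7, 7, 3)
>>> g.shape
(3, 7, 7, 7)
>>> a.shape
(7, 7)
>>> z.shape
(3, 23)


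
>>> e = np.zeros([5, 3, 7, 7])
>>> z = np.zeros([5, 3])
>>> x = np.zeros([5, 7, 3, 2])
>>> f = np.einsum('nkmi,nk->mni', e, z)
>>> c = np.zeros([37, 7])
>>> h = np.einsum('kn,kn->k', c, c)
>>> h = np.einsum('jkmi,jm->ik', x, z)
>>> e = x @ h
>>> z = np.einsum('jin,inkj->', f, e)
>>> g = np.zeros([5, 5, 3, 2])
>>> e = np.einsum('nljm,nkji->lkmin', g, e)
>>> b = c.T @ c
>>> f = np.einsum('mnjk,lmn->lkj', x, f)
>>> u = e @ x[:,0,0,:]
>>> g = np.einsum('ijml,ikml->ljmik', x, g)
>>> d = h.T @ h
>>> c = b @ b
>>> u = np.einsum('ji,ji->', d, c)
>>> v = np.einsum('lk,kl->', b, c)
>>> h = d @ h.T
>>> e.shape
(5, 7, 2, 7, 5)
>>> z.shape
()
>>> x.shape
(5, 7, 3, 2)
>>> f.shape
(7, 2, 3)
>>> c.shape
(7, 7)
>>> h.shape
(7, 2)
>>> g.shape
(2, 7, 3, 5, 5)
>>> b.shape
(7, 7)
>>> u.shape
()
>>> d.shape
(7, 7)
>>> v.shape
()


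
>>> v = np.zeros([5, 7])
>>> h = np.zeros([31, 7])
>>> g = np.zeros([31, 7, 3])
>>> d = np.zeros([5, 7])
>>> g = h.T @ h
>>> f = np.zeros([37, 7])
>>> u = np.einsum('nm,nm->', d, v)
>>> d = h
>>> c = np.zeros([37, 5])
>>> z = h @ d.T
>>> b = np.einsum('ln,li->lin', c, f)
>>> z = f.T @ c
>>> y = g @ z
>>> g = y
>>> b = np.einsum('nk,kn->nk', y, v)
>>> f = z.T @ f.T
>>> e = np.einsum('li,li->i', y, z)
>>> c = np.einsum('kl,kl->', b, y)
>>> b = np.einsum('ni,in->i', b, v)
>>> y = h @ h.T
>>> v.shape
(5, 7)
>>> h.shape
(31, 7)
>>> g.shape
(7, 5)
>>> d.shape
(31, 7)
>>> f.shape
(5, 37)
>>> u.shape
()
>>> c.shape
()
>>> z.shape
(7, 5)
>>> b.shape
(5,)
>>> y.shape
(31, 31)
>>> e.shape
(5,)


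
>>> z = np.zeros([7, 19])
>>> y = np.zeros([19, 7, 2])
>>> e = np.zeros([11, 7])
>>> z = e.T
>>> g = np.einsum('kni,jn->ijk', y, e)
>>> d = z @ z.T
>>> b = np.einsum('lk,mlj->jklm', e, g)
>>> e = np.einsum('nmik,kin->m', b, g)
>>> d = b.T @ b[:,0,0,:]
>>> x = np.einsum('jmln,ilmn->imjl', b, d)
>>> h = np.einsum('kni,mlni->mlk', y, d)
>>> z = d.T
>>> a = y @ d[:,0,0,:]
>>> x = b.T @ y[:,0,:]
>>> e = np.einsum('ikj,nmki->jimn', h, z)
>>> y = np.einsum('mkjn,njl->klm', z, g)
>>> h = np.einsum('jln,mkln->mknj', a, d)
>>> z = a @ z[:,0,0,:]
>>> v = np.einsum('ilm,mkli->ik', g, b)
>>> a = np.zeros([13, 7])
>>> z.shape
(19, 7, 2)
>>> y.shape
(7, 19, 2)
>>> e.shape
(19, 2, 7, 2)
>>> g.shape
(2, 11, 19)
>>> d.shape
(2, 11, 7, 2)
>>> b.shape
(19, 7, 11, 2)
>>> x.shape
(2, 11, 7, 2)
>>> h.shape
(2, 11, 2, 19)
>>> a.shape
(13, 7)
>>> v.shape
(2, 7)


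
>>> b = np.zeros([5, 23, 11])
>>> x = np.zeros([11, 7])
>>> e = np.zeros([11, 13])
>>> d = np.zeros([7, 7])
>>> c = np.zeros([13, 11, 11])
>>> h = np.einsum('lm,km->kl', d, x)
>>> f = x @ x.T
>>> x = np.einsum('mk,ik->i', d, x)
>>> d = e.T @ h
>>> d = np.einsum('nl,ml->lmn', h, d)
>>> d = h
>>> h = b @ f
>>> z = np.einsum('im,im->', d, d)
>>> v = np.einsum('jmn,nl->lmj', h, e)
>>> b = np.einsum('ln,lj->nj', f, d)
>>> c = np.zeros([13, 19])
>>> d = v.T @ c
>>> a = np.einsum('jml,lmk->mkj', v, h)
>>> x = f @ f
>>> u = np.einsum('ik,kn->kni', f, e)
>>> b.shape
(11, 7)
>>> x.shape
(11, 11)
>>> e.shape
(11, 13)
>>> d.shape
(5, 23, 19)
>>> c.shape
(13, 19)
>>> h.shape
(5, 23, 11)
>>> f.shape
(11, 11)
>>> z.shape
()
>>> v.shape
(13, 23, 5)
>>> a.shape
(23, 11, 13)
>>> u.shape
(11, 13, 11)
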